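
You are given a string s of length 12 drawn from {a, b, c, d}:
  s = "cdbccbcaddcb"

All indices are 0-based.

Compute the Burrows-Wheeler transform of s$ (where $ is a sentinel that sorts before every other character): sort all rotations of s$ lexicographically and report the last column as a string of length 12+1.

bcccdbdcb$cda

rank  rotation       last
    0  $cdbccbcaddcb  b
    1  addcb$cdbccbc  c
    2  b$cdbccbcaddc  c
    3  bcaddcb$cdbcc  c
    4  bccbcaddcb$cd  d
    5  caddcb$cdbccb  b
    6  cb$cdbccbcadd  d
    7  cbcaddcb$cdbc  c
    8  ccbcaddcb$cdb  b
    9  cdbccbcaddcb$  $
   10  dbccbcaddcb$c  c
   11  dcb$cdbccbcad  d
   12  ddcb$cdbccbca  a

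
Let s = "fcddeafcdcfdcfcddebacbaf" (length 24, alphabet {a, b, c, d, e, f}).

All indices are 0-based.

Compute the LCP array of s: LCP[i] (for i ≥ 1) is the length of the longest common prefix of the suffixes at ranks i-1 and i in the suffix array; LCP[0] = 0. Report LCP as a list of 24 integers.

rank | idx | suffix
   0 |  19 | acbaf
   1 |  22 | af
   2 |   5 | afcdcfdcfcddebacbaf
   3 |  18 | bacbaf
   4 |  21 | baf
   5 |  20 | cbaf
   6 |   7 | cdcfdcfcddebacbaf
   7 |   1 | cddeafcdcfdcfcddebacbaf
   8 |  14 | cddebacbaf
   9 |  12 | cfcddebacbaf
  10 |   9 | cfdcfcddebacbaf
  11 |  11 | dcfcddebacbaf
  12 |   8 | dcfdcfcddebacbaf
  13 |   2 | ddeafcdcfdcfcddebacbaf
  14 |  15 | ddebacbaf
  15 |   3 | deafcdcfdcfcddebacbaf
  16 |  16 | debacbaf
  17 |   4 | eafcdcfdcfcddebacbaf
  18 |  17 | ebacbaf
  19 |  23 | f
  20 |   6 | fcdcfdcfcddebacbaf
  21 |   0 | fcddeafcdcfdcfcddebacbaf
  22 |  13 | fcddebacbaf
  23 |  10 | fdcfcddebacbaf

SA = [19, 22, 5, 18, 21, 20, 7, 1, 14, 12, 9, 11, 8, 2, 15, 3, 16, 4, 17, 23, 6, 0, 13, 10]
i: (SA[i-1],SA[i]) lcp shared
  1: (19,22) 1 'a'
  2: (22,5) 2 'af'
  3: (5,18) 0 ''
  4: (18,21) 2 'ba'
  5: (21,20) 0 ''
  6: (20,7) 1 'c'
  7: (7,1) 2 'cd'
  8: (1,14) 4 'cdde'
  9: (14,12) 1 'c'
  10: (12,9) 2 'cf'
  11: (9,11) 0 ''
  12: (11,8) 3 'dcf'
  13: (8,2) 1 'd'
  14: (2,15) 3 'dde'
  15: (15,3) 1 'd'
  16: (3,16) 2 'de'
  17: (16,4) 0 ''
  18: (4,17) 1 'e'
  19: (17,23) 0 ''
  20: (23,6) 1 'f'
  21: (6,0) 3 'fcd'
  22: (0,13) 5 'fcdde'
  23: (13,10) 1 'f'

[0, 1, 2, 0, 2, 0, 1, 2, 4, 1, 2, 0, 3, 1, 3, 1, 2, 0, 1, 0, 1, 3, 5, 1]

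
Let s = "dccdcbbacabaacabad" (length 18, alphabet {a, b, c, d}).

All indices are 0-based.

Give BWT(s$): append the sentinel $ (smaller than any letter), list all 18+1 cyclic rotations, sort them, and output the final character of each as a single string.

rank  rotation             last
    0  $dccdcbbacabaacabad  d
    1  aacabad$dccdcbbacab  b
    2  abaacabad$dccdcbbac  c
    3  abad$dccdcbbacabaac  c
    4  acabaacabad$dccdcbb  b
    5  acabad$dccdcbbacaba  a
    6  ad$dccdcbbacabaacab  b
    7  baacabad$dccdcbbaca  a
    8  bacabaacabad$dccdcb  b
    9  bad$dccdcbbacabaaca  a
   10  bbacabaacabad$dccdc  c
   11  cabaacabad$dccdcbba  a
   12  cabad$dccdcbbacabaa  a
   13  cbbacabaacabad$dccd  d
   14  ccdcbbacabaacabad$d  d
   15  cdcbbacabaacabad$dc  c
   16  d$dccdcbbacabaacaba  a
   17  dcbbacabaacabad$dcc  c
   18  dccdcbbacabaacabad$  $

dbccbababacaaddcac$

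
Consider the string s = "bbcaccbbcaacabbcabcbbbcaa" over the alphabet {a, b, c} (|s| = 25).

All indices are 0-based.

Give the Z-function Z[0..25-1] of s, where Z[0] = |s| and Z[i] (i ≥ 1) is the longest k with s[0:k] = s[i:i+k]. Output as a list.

Z[0]=25
i=1: fresh scan; Z[1]=1 extend→box=[1,2)
i=2: fresh scan; Z[2]=0
i=3: fresh scan; Z[3]=0
i=4: fresh scan; Z[4]=0
i=5: fresh scan; Z[5]=0
i=6: fresh scan; Z[6]=4 extend→box=[6,10)
i=7: min(r-i=3, Z[1]=1)=1; Z[7]=1
i=8: min(r-i=2, Z[2]=0)=0; Z[8]=0
i=9: min(r-i=1, Z[3]=0)=0; Z[9]=0
i=10: fresh scan; Z[10]=0
i=11: fresh scan; Z[11]=0
i=12: fresh scan; Z[12]=0
i=13: fresh scan; Z[13]=4 extend→box=[13,17)
i=14: min(r-i=3, Z[1]=1)=1; Z[14]=1
i=15: min(r-i=2, Z[2]=0)=0; Z[15]=0
i=16: min(r-i=1, Z[3]=0)=0; Z[16]=0
i=17: fresh scan; Z[17]=1 extend→box=[17,18)
i=18: fresh scan; Z[18]=0
i=19: fresh scan; Z[19]=2 extend→box=[19,21)
i=20: min(r-i=1, Z[1]=1)=1; Z[20]=4 extend→box=[20,24)
i=21: min(r-i=3, Z[1]=1)=1; Z[21]=1
i=22: min(r-i=2, Z[2]=0)=0; Z[22]=0
i=23: min(r-i=1, Z[3]=0)=0; Z[23]=0
i=24: fresh scan; Z[24]=0

[25, 1, 0, 0, 0, 0, 4, 1, 0, 0, 0, 0, 0, 4, 1, 0, 0, 1, 0, 2, 4, 1, 0, 0, 0]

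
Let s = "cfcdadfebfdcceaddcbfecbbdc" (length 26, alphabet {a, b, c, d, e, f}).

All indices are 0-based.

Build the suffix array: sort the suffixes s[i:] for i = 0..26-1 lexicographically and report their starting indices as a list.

rank→(start, suffix):
  0 → (14, 'addcbfecbbdc')
  1 → (4, 'adfebfdcceaddcbfecbbdc')
  2 → (22, 'bbdc')
  3 → (23, 'bdc')
  4 → (8, 'bfdcceaddcbfecbbdc')
  5 → (18, 'bfecbbdc')
  6 → (25, 'c')
  7 → (21, 'cbbdc')
  8 → (17, 'cbfecbbdc')
  9 → (11, 'cceaddcbfecbbdc')
  10 → (2, 'cdadfebfdcceaddcbfecbbdc')
  11 → (12, 'ceaddcbfecbbdc')
  12 → (0, 'cfcdadfebfdcceaddcbfecbbdc')
  13 → (3, 'dadfebfdcceaddcbfecbbdc')
  14 → (24, 'dc')
  15 → (16, 'dcbfecbbdc')
  16 → (10, 'dcceaddcbfecbbdc')
  17 → (15, 'ddcbfecbbdc')
  18 → (5, 'dfebfdcceaddcbfecbbdc')
  19 → (13, 'eaddcbfecbbdc')
  20 → (7, 'ebfdcceaddcbfecbbdc')
  21 → (20, 'ecbbdc')
  22 → (1, 'fcdadfebfdcceaddcbfecbbdc')
  23 → (9, 'fdcceaddcbfecbbdc')
  24 → (6, 'febfdcceaddcbfecbbdc')
  25 → (19, 'fecbbdc')

[14, 4, 22, 23, 8, 18, 25, 21, 17, 11, 2, 12, 0, 3, 24, 16, 10, 15, 5, 13, 7, 20, 1, 9, 6, 19]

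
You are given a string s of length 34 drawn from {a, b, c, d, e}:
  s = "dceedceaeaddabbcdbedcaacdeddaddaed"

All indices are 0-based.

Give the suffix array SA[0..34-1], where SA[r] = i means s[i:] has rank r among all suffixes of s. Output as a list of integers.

[21, 12, 22, 9, 28, 7, 31, 13, 14, 17, 20, 15, 23, 5, 1, 33, 11, 27, 30, 16, 19, 4, 0, 10, 26, 29, 24, 8, 6, 32, 18, 3, 25, 2]

rank | idx | suffix
   0 |  21 | aacdeddaddaed
   1 |  12 | abbcdbedcaacdeddaddaed
   2 |  22 | acdeddaddaed
   3 |   9 | addabbcdbedcaacdeddaddaed
   4 |  28 | addaed
   5 |   7 | aeaddabbcdbedcaacdeddaddaed
   6 |  31 | aed
   7 |  13 | bbcdbedcaacdeddaddaed
   8 |  14 | bcdbedcaacdeddaddaed
   9 |  17 | bedcaacdeddaddaed
  10 |  20 | caacdeddaddaed
  11 |  15 | cdbedcaacdeddaddaed
  12 |  23 | cdeddaddaed
  13 |   5 | ceaeaddabbcdbedcaacdeddaddaed
  14 |   1 | ceedceaeaddabbcdbedcaacdeddaddaed
  15 |  33 | d
  16 |  11 | dabbcdbedcaacdeddaddaed
  17 |  27 | daddaed
  18 |  30 | daed
  19 |  16 | dbedcaacdeddaddaed
  20 |  19 | dcaacdeddaddaed
  21 |   4 | dceaeaddabbcdbedcaacdeddaddaed
  22 |   0 | dceedceaeaddabbcdbedcaacdeddaddaed
  23 |  10 | ddabbcdbedcaacdeddaddaed
  24 |  26 | ddaddaed
  25 |  29 | ddaed
  26 |  24 | deddaddaed
  27 |   8 | eaddabbcdbedcaacdeddaddaed
  28 |   6 | eaeaddabbcdbedcaacdeddaddaed
  29 |  32 | ed
  30 |  18 | edcaacdeddaddaed
  31 |   3 | edceaeaddabbcdbedcaacdeddaddaed
  32 |  25 | eddaddaed
  33 |   2 | eedceaeaddabbcdbedcaacdeddaddaed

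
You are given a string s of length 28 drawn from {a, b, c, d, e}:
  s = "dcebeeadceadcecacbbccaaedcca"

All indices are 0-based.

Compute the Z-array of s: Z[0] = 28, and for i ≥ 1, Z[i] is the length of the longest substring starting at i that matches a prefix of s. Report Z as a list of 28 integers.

[28, 0, 0, 0, 0, 0, 0, 3, 0, 0, 0, 3, 0, 0, 0, 0, 0, 0, 0, 0, 0, 0, 0, 0, 2, 0, 0, 0]

Z[0]=28
i=1: fresh scan; Z[1]=0
i=2: fresh scan; Z[2]=0
i=3: fresh scan; Z[3]=0
i=4: fresh scan; Z[4]=0
i=5: fresh scan; Z[5]=0
i=6: fresh scan; Z[6]=0
i=7: fresh scan; Z[7]=3 grow→box=[7,10)
i=8: min(r-i=2, Z[1]=0)=0; Z[8]=0
i=9: min(r-i=1, Z[2]=0)=0; Z[9]=0
i=10: fresh scan; Z[10]=0
i=11: fresh scan; Z[11]=3 grow→box=[11,14)
i=12: min(r-i=2, Z[1]=0)=0; Z[12]=0
i=13: min(r-i=1, Z[2]=0)=0; Z[13]=0
i=14: fresh scan; Z[14]=0
i=15: fresh scan; Z[15]=0
i=16: fresh scan; Z[16]=0
i=17: fresh scan; Z[17]=0
i=18: fresh scan; Z[18]=0
i=19: fresh scan; Z[19]=0
i=20: fresh scan; Z[20]=0
i=21: fresh scan; Z[21]=0
i=22: fresh scan; Z[22]=0
i=23: fresh scan; Z[23]=0
i=24: fresh scan; Z[24]=2 grow→box=[24,26)
i=25: min(r-i=1, Z[1]=0)=0; Z[25]=0
i=26: fresh scan; Z[26]=0
i=27: fresh scan; Z[27]=0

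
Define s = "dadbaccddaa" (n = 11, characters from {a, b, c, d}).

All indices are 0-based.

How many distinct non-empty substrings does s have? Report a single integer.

58

sorted suffixes:
  #0 SA[0]=10  'a'
  #1 SA[1]=9  'aa'
  #2 SA[2]=4  'accddaa'
  #3 SA[3]=1  'adbaccddaa'
  #4 SA[4]=3  'baccddaa'
  #5 SA[5]=5  'ccddaa'
  #6 SA[6]=6  'cddaa'
  #7 SA[7]=8  'daa'
  #8 SA[8]=0  'dadbaccddaa'
  #9 SA[9]=2  'dbaccddaa'
  #10 SA[10]=7  'ddaa'

SA = [10, 9, 4, 1, 3, 5, 6, 8, 0, 2, 7]
[i] adj suffixes → lcp
  [1] 10/9 → 1 ('a')
  [2] 9/4 → 1 ('a')
  [3] 4/1 → 1 ('a')
  [4] 1/3 → 0 ('')
  [5] 3/5 → 0 ('')
  [6] 5/6 → 1 ('c')
  [7] 6/8 → 0 ('')
  [8] 8/0 → 2 ('da')
  [9] 0/2 → 1 ('d')
  [10] 2/7 → 1 ('d')

n(n+1)/2 = 11·12/2 = 66
Σ LCP = 0 + 1 + 1 + 1 + 0 + 0 + 1 + 0 + 2 + 1 + 1 = 8
distinct = 66 − 8 = 58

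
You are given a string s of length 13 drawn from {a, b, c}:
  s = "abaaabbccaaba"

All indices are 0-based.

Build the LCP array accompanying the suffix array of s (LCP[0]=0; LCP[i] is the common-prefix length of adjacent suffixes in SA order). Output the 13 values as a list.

rank→(start, suffix):
  0 → (12, 'a')
  1 → (2, 'aaabbccaaba')
  2 → (9, 'aaba')
  3 → (3, 'aabbccaaba')
  4 → (10, 'aba')
  5 → (0, 'abaaabbccaaba')
  6 → (4, 'abbccaaba')
  7 → (11, 'ba')
  8 → (1, 'baaabbccaaba')
  9 → (5, 'bbccaaba')
  10 → (6, 'bccaaba')
  11 → (8, 'caaba')
  12 → (7, 'ccaaba')

SA = [12, 2, 9, 3, 10, 0, 4, 11, 1, 5, 6, 8, 7]
rank  pair      lcp
   1  s[12:],s[2:]  1  'a'
   2  s[2:],s[9:]  2  'aa'
   3  s[9:],s[3:]  3  'aab'
   4  s[3:],s[10:]  1  'a'
   5  s[10:],s[0:]  3  'aba'
   6  s[0:],s[4:]  2  'ab'
   7  s[4:],s[11:]  0  ''
   8  s[11:],s[1:]  2  'ba'
   9  s[1:],s[5:]  1  'b'
  10  s[5:],s[6:]  1  'b'
  11  s[6:],s[8:]  0  ''
  12  s[8:],s[7:]  1  'c'

[0, 1, 2, 3, 1, 3, 2, 0, 2, 1, 1, 0, 1]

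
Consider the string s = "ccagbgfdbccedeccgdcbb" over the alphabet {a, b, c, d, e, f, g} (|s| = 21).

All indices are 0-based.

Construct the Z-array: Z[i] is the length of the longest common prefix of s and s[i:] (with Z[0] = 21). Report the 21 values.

Z[0]=21
i=1: i≥r, start 0; Z[1]=1 grow→box=[1,2)
i=2: i≥r, start 0; Z[2]=0
i=3: i≥r, start 0; Z[3]=0
i=4: i≥r, start 0; Z[4]=0
i=5: i≥r, start 0; Z[5]=0
i=6: i≥r, start 0; Z[6]=0
i=7: i≥r, start 0; Z[7]=0
i=8: i≥r, start 0; Z[8]=0
i=9: i≥r, start 0; Z[9]=2 grow→box=[9,11)
i=10: min(r-i=1, Z[1]=1)=1; Z[10]=1
i=11: i≥r, start 0; Z[11]=0
i=12: i≥r, start 0; Z[12]=0
i=13: i≥r, start 0; Z[13]=0
i=14: i≥r, start 0; Z[14]=2 grow→box=[14,16)
i=15: min(r-i=1, Z[1]=1)=1; Z[15]=1
i=16: i≥r, start 0; Z[16]=0
i=17: i≥r, start 0; Z[17]=0
i=18: i≥r, start 0; Z[18]=1 grow→box=[18,19)
i=19: i≥r, start 0; Z[19]=0
i=20: i≥r, start 0; Z[20]=0

[21, 1, 0, 0, 0, 0, 0, 0, 0, 2, 1, 0, 0, 0, 2, 1, 0, 0, 1, 0, 0]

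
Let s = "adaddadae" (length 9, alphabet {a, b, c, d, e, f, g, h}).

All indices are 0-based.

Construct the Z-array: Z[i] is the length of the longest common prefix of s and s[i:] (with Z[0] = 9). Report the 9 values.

Z[0]=9
i=1: i≥r, start 0; Z[1]=0
i=2: i≥r, start 0; Z[2]=2 extend→box=[2,4)
i=3: min(r-i=1, Z[1]=0)=0; Z[3]=0
i=4: i≥r, start 0; Z[4]=0
i=5: i≥r, start 0; Z[5]=3 extend→box=[5,8)
i=6: min(r-i=2, Z[1]=0)=0; Z[6]=0
i=7: min(r-i=1, Z[2]=2)=1; Z[7]=1
i=8: i≥r, start 0; Z[8]=0

[9, 0, 2, 0, 0, 3, 0, 1, 0]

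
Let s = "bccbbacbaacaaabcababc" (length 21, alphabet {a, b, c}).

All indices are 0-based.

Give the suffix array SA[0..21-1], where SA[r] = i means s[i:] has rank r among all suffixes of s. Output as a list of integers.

rank | idx | suffix
   0 |  11 | aaabcababc
   1 |  12 | aabcababc
   2 |   8 | aacaaabcababc
   3 |  16 | ababc
   4 |  18 | abc
   5 |  13 | abcababc
   6 |   9 | acaaabcababc
   7 |   5 | acbaacaaabcababc
   8 |   7 | baacaaabcababc
   9 |  17 | babc
  10 |   4 | bacbaacaaabcababc
  11 |   3 | bbacbaacaaabcababc
  12 |  19 | bc
  13 |  14 | bcababc
  14 |   0 | bccbbacbaacaaabcababc
  15 |  20 | c
  16 |  10 | caaabcababc
  17 |  15 | cababc
  18 |   6 | cbaacaaabcababc
  19 |   2 | cbbacbaacaaabcababc
  20 |   1 | ccbbacbaacaaabcababc

[11, 12, 8, 16, 18, 13, 9, 5, 7, 17, 4, 3, 19, 14, 0, 20, 10, 15, 6, 2, 1]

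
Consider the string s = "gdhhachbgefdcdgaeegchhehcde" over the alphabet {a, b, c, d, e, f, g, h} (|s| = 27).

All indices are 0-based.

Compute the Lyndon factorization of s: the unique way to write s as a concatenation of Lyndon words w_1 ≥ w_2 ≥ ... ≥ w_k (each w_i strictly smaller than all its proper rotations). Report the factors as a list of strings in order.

["g", "dhh", "achbgefdcdgaeegchhehcde"]

emit factor 1: 'g' (i=0, period=1)
emit factor 2: 'dhh' (i=1, period=3)
emit factor 3: 'achbgefdcdgaeegchhehcde' (i=4, period=23)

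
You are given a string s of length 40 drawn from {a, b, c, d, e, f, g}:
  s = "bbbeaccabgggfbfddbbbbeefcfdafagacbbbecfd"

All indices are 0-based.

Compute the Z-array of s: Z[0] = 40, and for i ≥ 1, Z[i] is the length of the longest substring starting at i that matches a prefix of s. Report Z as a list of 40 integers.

Z[0]=40
i=1: fresh scan; Z[1]=2 extend→box=[1,3)
i=2: min(r-i=1, Z[1]=2)=1; Z[2]=1
i=3: fresh scan; Z[3]=0
i=4: fresh scan; Z[4]=0
i=5: fresh scan; Z[5]=0
i=6: fresh scan; Z[6]=0
i=7: fresh scan; Z[7]=0
i=8: fresh scan; Z[8]=1 extend→box=[8,9)
i=9: fresh scan; Z[9]=0
i=10: fresh scan; Z[10]=0
i=11: fresh scan; Z[11]=0
i=12: fresh scan; Z[12]=0
i=13: fresh scan; Z[13]=1 extend→box=[13,14)
i=14: fresh scan; Z[14]=0
i=15: fresh scan; Z[15]=0
i=16: fresh scan; Z[16]=0
i=17: fresh scan; Z[17]=3 extend→box=[17,20)
i=18: min(r-i=2, Z[1]=2)=2; Z[18]=4 extend→box=[18,22)
i=19: min(r-i=3, Z[1]=2)=2; Z[19]=2
i=20: min(r-i=2, Z[2]=1)=1; Z[20]=1
i=21: min(r-i=1, Z[3]=0)=0; Z[21]=0
i=22: fresh scan; Z[22]=0
i=23: fresh scan; Z[23]=0
i=24: fresh scan; Z[24]=0
i=25: fresh scan; Z[25]=0
i=26: fresh scan; Z[26]=0
i=27: fresh scan; Z[27]=0
i=28: fresh scan; Z[28]=0
i=29: fresh scan; Z[29]=0
i=30: fresh scan; Z[30]=0
i=31: fresh scan; Z[31]=0
i=32: fresh scan; Z[32]=0
i=33: fresh scan; Z[33]=4 extend→box=[33,37)
i=34: min(r-i=3, Z[1]=2)=2; Z[34]=2
i=35: min(r-i=2, Z[2]=1)=1; Z[35]=1
i=36: min(r-i=1, Z[3]=0)=0; Z[36]=0
i=37: fresh scan; Z[37]=0
i=38: fresh scan; Z[38]=0
i=39: fresh scan; Z[39]=0

[40, 2, 1, 0, 0, 0, 0, 0, 1, 0, 0, 0, 0, 1, 0, 0, 0, 3, 4, 2, 1, 0, 0, 0, 0, 0, 0, 0, 0, 0, 0, 0, 0, 4, 2, 1, 0, 0, 0, 0]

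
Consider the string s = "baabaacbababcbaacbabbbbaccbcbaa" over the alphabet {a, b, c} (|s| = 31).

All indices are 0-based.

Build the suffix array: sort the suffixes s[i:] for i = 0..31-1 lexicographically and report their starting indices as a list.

[30, 29, 1, 4, 14, 2, 8, 18, 10, 5, 15, 23, 28, 0, 3, 13, 7, 17, 9, 22, 21, 20, 19, 26, 11, 27, 12, 6, 16, 25, 24]

rank | idx | suffix
   0 |  30 | a
   1 |  29 | aa
   2 |   1 | aabaacbababcbaacbabbbbaccbcbaa
   3 |   4 | aacbababcbaacbabbbbaccbcbaa
   4 |  14 | aacbabbbbaccbcbaa
   5 |   2 | abaacbababcbaacbabbbbaccbcbaa
   6 |   8 | ababcbaacbabbbbaccbcbaa
   7 |  18 | abbbbaccbcbaa
   8 |  10 | abcbaacbabbbbaccbcbaa
   9 |   5 | acbababcbaacbabbbbaccbcbaa
  10 |  15 | acbabbbbaccbcbaa
  11 |  23 | accbcbaa
  12 |  28 | baa
  13 |   0 | baabaacbababcbaacbabbbbaccbcbaa
  14 |   3 | baacbababcbaacbabbbbaccbcbaa
  15 |  13 | baacbabbbbaccbcbaa
  16 |   7 | bababcbaacbabbbbaccbcbaa
  17 |  17 | babbbbaccbcbaa
  18 |   9 | babcbaacbabbbbaccbcbaa
  19 |  22 | baccbcbaa
  20 |  21 | bbaccbcbaa
  21 |  20 | bbbaccbcbaa
  22 |  19 | bbbbaccbcbaa
  23 |  26 | bcbaa
  24 |  11 | bcbaacbabbbbaccbcbaa
  25 |  27 | cbaa
  26 |  12 | cbaacbabbbbaccbcbaa
  27 |   6 | cbababcbaacbabbbbaccbcbaa
  28 |  16 | cbabbbbaccbcbaa
  29 |  25 | cbcbaa
  30 |  24 | ccbcbaa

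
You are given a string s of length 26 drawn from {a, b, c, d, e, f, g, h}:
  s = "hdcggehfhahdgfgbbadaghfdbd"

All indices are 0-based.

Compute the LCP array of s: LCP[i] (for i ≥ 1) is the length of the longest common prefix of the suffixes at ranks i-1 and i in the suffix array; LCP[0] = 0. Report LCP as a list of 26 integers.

sorted suffixes:
  #0 SA[0]=17  'adaghfdbd'
  #1 SA[1]=19  'aghfdbd'
  #2 SA[2]=9  'ahdgfgbbadaghfdbd'
  #3 SA[3]=16  'badaghfdbd'
  #4 SA[4]=15  'bbadaghfdbd'
  #5 SA[5]=24  'bd'
  #6 SA[6]=2  'cggehfhahdgfgbbadaghfdbd'
  #7 SA[7]=25  'd'
  #8 SA[8]=18  'daghfdbd'
  #9 SA[9]=23  'dbd'
  #10 SA[10]=1  'dcggehfhahdgfgbbadaghfdbd'
  #11 SA[11]=11  'dgfgbbadaghfdbd'
  #12 SA[12]=5  'ehfhahdgfgbbadaghfdbd'
  #13 SA[13]=22  'fdbd'
  #14 SA[14]=13  'fgbbadaghfdbd'
  #15 SA[15]=7  'fhahdgfgbbadaghfdbd'
  #16 SA[16]=14  'gbbadaghfdbd'
  #17 SA[17]=4  'gehfhahdgfgbbadaghfdbd'
  #18 SA[18]=12  'gfgbbadaghfdbd'
  #19 SA[19]=3  'ggehfhahdgfgbbadaghfdbd'
  #20 SA[20]=20  'ghfdbd'
  #21 SA[21]=8  'hahdgfgbbadaghfdbd'
  #22 SA[22]=0  'hdcggehfhahdgfgbbadaghfdbd'
  #23 SA[23]=10  'hdgfgbbadaghfdbd'
  #24 SA[24]=21  'hfdbd'
  #25 SA[25]=6  'hfhahdgfgbbadaghfdbd'

SA = [17, 19, 9, 16, 15, 24, 2, 25, 18, 23, 1, 11, 5, 22, 13, 7, 14, 4, 12, 3, 20, 8, 0, 10, 21, 6]
[i] adj suffixes → lcp
  [1] 17/19 → 1 ('a')
  [2] 19/9 → 1 ('a')
  [3] 9/16 → 0 ('')
  [4] 16/15 → 1 ('b')
  [5] 15/24 → 1 ('b')
  [6] 24/2 → 0 ('')
  [7] 2/25 → 0 ('')
  [8] 25/18 → 1 ('d')
  [9] 18/23 → 1 ('d')
  [10] 23/1 → 1 ('d')
  [11] 1/11 → 1 ('d')
  [12] 11/5 → 0 ('')
  [13] 5/22 → 0 ('')
  [14] 22/13 → 1 ('f')
  [15] 13/7 → 1 ('f')
  [16] 7/14 → 0 ('')
  [17] 14/4 → 1 ('g')
  [18] 4/12 → 1 ('g')
  [19] 12/3 → 1 ('g')
  [20] 3/20 → 1 ('g')
  [21] 20/8 → 0 ('')
  [22] 8/0 → 1 ('h')
  [23] 0/10 → 2 ('hd')
  [24] 10/21 → 1 ('h')
  [25] 21/6 → 2 ('hf')

[0, 1, 1, 0, 1, 1, 0, 0, 1, 1, 1, 1, 0, 0, 1, 1, 0, 1, 1, 1, 1, 0, 1, 2, 1, 2]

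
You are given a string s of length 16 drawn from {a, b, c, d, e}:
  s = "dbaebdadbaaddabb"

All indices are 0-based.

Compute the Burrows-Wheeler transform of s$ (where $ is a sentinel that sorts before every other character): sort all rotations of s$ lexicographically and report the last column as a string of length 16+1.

rank  rotation           last
    0  $dbaebdadbaaddabb  b
    1  aaddabb$dbaebdadb  b
    2  abb$dbaebdadbaadd  d
    3  adbaaddabb$dbaebd  d
    4  addabb$dbaebdadba  a
    5  aebdadbaaddabb$db  b
    6  b$dbaebdadbaaddab  b
    7  baaddabb$dbaebdad  d
    8  baebdadbaaddabb$d  d
    9  bb$dbaebdadbaadda  a
   10  bdadbaaddabb$dbae  e
   11  dabb$dbaebdadbaad  d
   12  dadbaaddabb$dbaeb  b
   13  dbaaddabb$dbaebda  a
   14  dbaebdadbaaddabb$  $
   15  ddabb$dbaebdadbaa  a
   16  ebdadbaaddabb$dba  a

bbddabbddaedba$aa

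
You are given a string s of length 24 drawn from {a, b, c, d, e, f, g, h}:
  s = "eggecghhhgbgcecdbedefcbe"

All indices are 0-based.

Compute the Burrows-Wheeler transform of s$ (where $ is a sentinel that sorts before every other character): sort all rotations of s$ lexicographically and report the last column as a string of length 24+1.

ecdgfegecebcgbd$ehbgechhg

rank  rotation                   last
    0  $eggecghhhgbgcecdbedefcbe  e
    1  be$eggecghhhgbgcecdbedefc  c
    2  bedefcbe$eggecghhhgbgcecd  d
    3  bgcecdbedefcbe$eggecghhhg  g
    4  cbe$eggecghhhgbgcecdbedef  f
    5  cdbedefcbe$eggecghhhgbgce  e
    6  cecdbedefcbe$eggecghhhgbg  g
    7  cghhhgbgcecdbedefcbe$egge  e
    8  dbedefcbe$eggecghhhgbgcec  c
    9  defcbe$eggecghhhgbgcecdbe  e
   10  e$eggecghhhgbgcecdbedefcb  b
   11  ecdbedefcbe$eggecghhhgbgc  c
   12  ecghhhgbgcecdbedefcbe$egg  g
   13  edefcbe$eggecghhhgbgcecdb  b
   14  efcbe$eggecghhhgbgcecdbed  d
   15  eggecghhhgbgcecdbedefcbe$  $
   16  fcbe$eggecghhhgbgcecdbede  e
   17  gbgcecdbedefcbe$eggecghhh  h
   18  gcecdbedefcbe$eggecghhhgb  b
   19  gecghhhgbgcecdbedefcbe$eg  g
   20  ggecghhhgbgcecdbedefcbe$e  e
   21  ghhhgbgcecdbedefcbe$eggec  c
   22  hgbgcecdbedefcbe$eggecghh  h
   23  hhgbgcecdbedefcbe$eggecgh  h
   24  hhhgbgcecdbedefcbe$eggecg  g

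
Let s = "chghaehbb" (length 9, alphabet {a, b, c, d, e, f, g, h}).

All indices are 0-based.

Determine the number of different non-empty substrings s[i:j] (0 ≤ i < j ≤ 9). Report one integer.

rank | idx | suffix
   0 |   4 | aehbb
   1 |   8 | b
   2 |   7 | bb
   3 |   0 | chghaehbb
   4 |   5 | ehbb
   5 |   2 | ghaehbb
   6 |   3 | haehbb
   7 |   6 | hbb
   8 |   1 | hghaehbb

SA = [4, 8, 7, 0, 5, 2, 3, 6, 1]
rank  pair      lcp
   1  s[4:],s[8:]  0  ''
   2  s[8:],s[7:]  1  'b'
   3  s[7:],s[0:]  0  ''
   4  s[0:],s[5:]  0  ''
   5  s[5:],s[2:]  0  ''
   6  s[2:],s[3:]  0  ''
   7  s[3:],s[6:]  1  'h'
   8  s[6:],s[1:]  1  'h'

n(n+1)/2 = 9·10/2 = 45
Σ LCP = 0 + 0 + 1 + 0 + 0 + 0 + 0 + 1 + 1 = 3
distinct = 45 − 3 = 42

42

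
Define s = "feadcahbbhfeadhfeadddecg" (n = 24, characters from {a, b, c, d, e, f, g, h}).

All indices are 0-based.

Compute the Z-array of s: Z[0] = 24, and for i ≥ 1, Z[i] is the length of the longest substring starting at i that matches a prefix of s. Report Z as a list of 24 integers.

Z[0]=24
i=1: outside box; Z[1]=0
i=2: outside box; Z[2]=0
i=3: outside box; Z[3]=0
i=4: outside box; Z[4]=0
i=5: outside box; Z[5]=0
i=6: outside box; Z[6]=0
i=7: outside box; Z[7]=0
i=8: outside box; Z[8]=0
i=9: outside box; Z[9]=0
i=10: outside box; Z[10]=4 grow→box=[10,14)
i=11: min(r-i=3, Z[1]=0)=0; Z[11]=0
i=12: min(r-i=2, Z[2]=0)=0; Z[12]=0
i=13: min(r-i=1, Z[3]=0)=0; Z[13]=0
i=14: outside box; Z[14]=0
i=15: outside box; Z[15]=4 grow→box=[15,19)
i=16: min(r-i=3, Z[1]=0)=0; Z[16]=0
i=17: min(r-i=2, Z[2]=0)=0; Z[17]=0
i=18: min(r-i=1, Z[3]=0)=0; Z[18]=0
i=19: outside box; Z[19]=0
i=20: outside box; Z[20]=0
i=21: outside box; Z[21]=0
i=22: outside box; Z[22]=0
i=23: outside box; Z[23]=0

[24, 0, 0, 0, 0, 0, 0, 0, 0, 0, 4, 0, 0, 0, 0, 4, 0, 0, 0, 0, 0, 0, 0, 0]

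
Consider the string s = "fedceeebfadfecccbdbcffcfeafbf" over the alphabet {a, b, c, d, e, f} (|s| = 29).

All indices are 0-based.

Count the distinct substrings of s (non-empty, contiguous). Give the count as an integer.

rank | idx | suffix
   0 |   9 | adfecccbdbcffcfeafbf
   1 |  25 | afbf
   2 |  18 | bcffcfeafbf
   3 |  16 | bdbcffcfeafbf
   4 |  27 | bf
   5 |   7 | bfadfecccbdbcffcfeafbf
   6 |  15 | cbdbcffcfeafbf
   7 |  14 | ccbdbcffcfeafbf
   8 |  13 | cccbdbcffcfeafbf
   9 |   3 | ceeebfadfecccbdbcffcfeafbf
  10 |  22 | cfeafbf
  11 |  19 | cffcfeafbf
  12 |  17 | dbcffcfeafbf
  13 |   2 | dceeebfadfecccbdbcffcfeafbf
  14 |  10 | dfecccbdbcffcfeafbf
  15 |  24 | eafbf
  16 |   6 | ebfadfecccbdbcffcfeafbf
  17 |  12 | ecccbdbcffcfeafbf
  18 |   1 | edceeebfadfecccbdbcffcfeafbf
  19 |   5 | eebfadfecccbdbcffcfeafbf
  20 |   4 | eeebfadfecccbdbcffcfeafbf
  21 |  28 | f
  22 |   8 | fadfecccbdbcffcfeafbf
  23 |  26 | fbf
  24 |  21 | fcfeafbf
  25 |  23 | feafbf
  26 |  11 | fecccbdbcffcfeafbf
  27 |   0 | fedceeebfadfecccbdbcffcfeafbf
  28 |  20 | ffcfeafbf

SA = [9, 25, 18, 16, 27, 7, 15, 14, 13, 3, 22, 19, 17, 2, 10, 24, 6, 12, 1, 5, 4, 28, 8, 26, 21, 23, 11, 0, 20]
rank  pair      lcp
   1  s[9:],s[25:]  1  'a'
   2  s[25:],s[18:]  0  ''
   3  s[18:],s[16:]  1  'b'
   4  s[16:],s[27:]  1  'b'
   5  s[27:],s[7:]  2  'bf'
   6  s[7:],s[15:]  0  ''
   7  s[15:],s[14:]  1  'c'
   8  s[14:],s[13:]  2  'cc'
   9  s[13:],s[3:]  1  'c'
  10  s[3:],s[22:]  1  'c'
  11  s[22:],s[19:]  2  'cf'
  12  s[19:],s[17:]  0  ''
  13  s[17:],s[2:]  1  'd'
  14  s[2:],s[10:]  1  'd'
  15  s[10:],s[24:]  0  ''
  16  s[24:],s[6:]  1  'e'
  17  s[6:],s[12:]  1  'e'
  18  s[12:],s[1:]  1  'e'
  19  s[1:],s[5:]  1  'e'
  20  s[5:],s[4:]  2  'ee'
  21  s[4:],s[28:]  0  ''
  22  s[28:],s[8:]  1  'f'
  23  s[8:],s[26:]  1  'f'
  24  s[26:],s[21:]  1  'f'
  25  s[21:],s[23:]  1  'f'
  26  s[23:],s[11:]  2  'fe'
  27  s[11:],s[0:]  2  'fe'
  28  s[0:],s[20:]  1  'f'

n(n+1)/2 = 29·30/2 = 435
Σ LCP = 0 + 1 + 0 + 1 + 1 + 2 + 0 + 1 + 2 + 1 + 1 + 2 + 0 + 1 + 1 + 0 + 1 + 1 + 1 + 1 + 2 + 0 + 1 + 1 + 1 + 1 + 2 + 2 + 1 = 29
distinct = 435 − 29 = 406

406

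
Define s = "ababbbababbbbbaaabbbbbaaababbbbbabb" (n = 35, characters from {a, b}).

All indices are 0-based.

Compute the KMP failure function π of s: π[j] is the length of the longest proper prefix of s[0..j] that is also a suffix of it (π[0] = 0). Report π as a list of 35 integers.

π[0] = 0
j=1 s[j]='b': π[1]=0 (border '')
j=2 s[j]='a': π[2]=1 (border 'a')
j=3 s[j]='b': π[3]=2 (border 'ab')
j=4 s[j]='b': k: 2→0; π[4]=0 (border '')
j=5 s[j]='b': π[5]=0 (border '')
j=6 s[j]='a': π[6]=1 (border 'a')
j=7 s[j]='b': π[7]=2 (border 'ab')
j=8 s[j]='a': π[8]=3 (border 'aba')
j=9 s[j]='b': π[9]=4 (border 'abab')
j=10 s[j]='b': π[10]=5 (border 'ababb')
j=11 s[j]='b': π[11]=6 (border 'ababbb')
j=12 s[j]='b': k: 6→0; π[12]=0 (border '')
j=13 s[j]='b': π[13]=0 (border '')
j=14 s[j]='a': π[14]=1 (border 'a')
j=15 s[j]='a': k: 1→0; π[15]=1 (border 'a')
j=16 s[j]='a': k: 1→0; π[16]=1 (border 'a')
j=17 s[j]='b': π[17]=2 (border 'ab')
j=18 s[j]='b': k: 2→0; π[18]=0 (border '')
j=19 s[j]='b': π[19]=0 (border '')
j=20 s[j]='b': π[20]=0 (border '')
j=21 s[j]='b': π[21]=0 (border '')
j=22 s[j]='a': π[22]=1 (border 'a')
j=23 s[j]='a': k: 1→0; π[23]=1 (border 'a')
j=24 s[j]='a': k: 1→0; π[24]=1 (border 'a')
j=25 s[j]='b': π[25]=2 (border 'ab')
j=26 s[j]='a': π[26]=3 (border 'aba')
j=27 s[j]='b': π[27]=4 (border 'abab')
j=28 s[j]='b': π[28]=5 (border 'ababb')
j=29 s[j]='b': π[29]=6 (border 'ababbb')
j=30 s[j]='b': k: 6→0; π[30]=0 (border '')
j=31 s[j]='b': π[31]=0 (border '')
j=32 s[j]='a': π[32]=1 (border 'a')
j=33 s[j]='b': π[33]=2 (border 'ab')
j=34 s[j]='b': k: 2→0; π[34]=0 (border '')

[0, 0, 1, 2, 0, 0, 1, 2, 3, 4, 5, 6, 0, 0, 1, 1, 1, 2, 0, 0, 0, 0, 1, 1, 1, 2, 3, 4, 5, 6, 0, 0, 1, 2, 0]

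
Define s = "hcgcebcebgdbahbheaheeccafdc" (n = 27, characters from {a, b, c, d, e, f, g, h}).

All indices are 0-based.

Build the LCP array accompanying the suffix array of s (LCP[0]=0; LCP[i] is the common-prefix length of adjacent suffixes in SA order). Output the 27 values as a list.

[0, 1, 2, 0, 1, 1, 1, 0, 1, 1, 1, 3, 1, 0, 1, 0, 1, 2, 1, 1, 0, 0, 1, 0, 1, 1, 2]

rank→(start, suffix):
  0 → (23, 'afdc')
  1 → (12, 'ahbheaheeccafdc')
  2 → (17, 'aheeccafdc')
  3 → (11, 'bahbheaheeccafdc')
  4 → (5, 'bcebgdbahbheaheeccafdc')
  5 → (8, 'bgdbahbheaheeccafdc')
  6 → (14, 'bheaheeccafdc')
  7 → (26, 'c')
  8 → (22, 'cafdc')
  9 → (21, 'ccafdc')
  10 → (3, 'cebcebgdbahbheaheeccafdc')
  11 → (6, 'cebgdbahbheaheeccafdc')
  12 → (1, 'cgcebcebgdbahbheaheeccafdc')
  13 → (10, 'dbahbheaheeccafdc')
  14 → (25, 'dc')
  15 → (16, 'eaheeccafdc')
  16 → (4, 'ebcebgdbahbheaheeccafdc')
  17 → (7, 'ebgdbahbheaheeccafdc')
  18 → (20, 'eccafdc')
  19 → (19, 'eeccafdc')
  20 → (24, 'fdc')
  21 → (2, 'gcebcebgdbahbheaheeccafdc')
  22 → (9, 'gdbahbheaheeccafdc')
  23 → (13, 'hbheaheeccafdc')
  24 → (0, 'hcgcebcebgdbahbheaheeccafdc')
  25 → (15, 'heaheeccafdc')
  26 → (18, 'heeccafdc')

SA = [23, 12, 17, 11, 5, 8, 14, 26, 22, 21, 3, 6, 1, 10, 25, 16, 4, 7, 20, 19, 24, 2, 9, 13, 0, 15, 18]
[i] adj suffixes → lcp
  [1] 23/12 → 1 ('a')
  [2] 12/17 → 2 ('ah')
  [3] 17/11 → 0 ('')
  [4] 11/5 → 1 ('b')
  [5] 5/8 → 1 ('b')
  [6] 8/14 → 1 ('b')
  [7] 14/26 → 0 ('')
  [8] 26/22 → 1 ('c')
  [9] 22/21 → 1 ('c')
  [10] 21/3 → 1 ('c')
  [11] 3/6 → 3 ('ceb')
  [12] 6/1 → 1 ('c')
  [13] 1/10 → 0 ('')
  [14] 10/25 → 1 ('d')
  [15] 25/16 → 0 ('')
  [16] 16/4 → 1 ('e')
  [17] 4/7 → 2 ('eb')
  [18] 7/20 → 1 ('e')
  [19] 20/19 → 1 ('e')
  [20] 19/24 → 0 ('')
  [21] 24/2 → 0 ('')
  [22] 2/9 → 1 ('g')
  [23] 9/13 → 0 ('')
  [24] 13/0 → 1 ('h')
  [25] 0/15 → 1 ('h')
  [26] 15/18 → 2 ('he')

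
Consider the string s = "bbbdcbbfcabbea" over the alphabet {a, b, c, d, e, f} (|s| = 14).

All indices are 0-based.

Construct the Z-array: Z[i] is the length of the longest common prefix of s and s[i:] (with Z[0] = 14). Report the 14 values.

Z[0]=14
i=1: fresh scan; Z[1]=2 extend→box=[1,3)
i=2: min(r-i=1, Z[1]=2)=1; Z[2]=1
i=3: fresh scan; Z[3]=0
i=4: fresh scan; Z[4]=0
i=5: fresh scan; Z[5]=2 extend→box=[5,7)
i=6: min(r-i=1, Z[1]=2)=1; Z[6]=1
i=7: fresh scan; Z[7]=0
i=8: fresh scan; Z[8]=0
i=9: fresh scan; Z[9]=0
i=10: fresh scan; Z[10]=2 extend→box=[10,12)
i=11: min(r-i=1, Z[1]=2)=1; Z[11]=1
i=12: fresh scan; Z[12]=0
i=13: fresh scan; Z[13]=0

[14, 2, 1, 0, 0, 2, 1, 0, 0, 0, 2, 1, 0, 0]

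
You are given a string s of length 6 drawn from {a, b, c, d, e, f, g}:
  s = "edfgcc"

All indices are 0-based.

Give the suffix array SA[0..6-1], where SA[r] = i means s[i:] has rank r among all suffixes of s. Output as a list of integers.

sorted suffixes:
  #0 SA[0]=5  'c'
  #1 SA[1]=4  'cc'
  #2 SA[2]=1  'dfgcc'
  #3 SA[3]=0  'edfgcc'
  #4 SA[4]=2  'fgcc'
  #5 SA[5]=3  'gcc'

[5, 4, 1, 0, 2, 3]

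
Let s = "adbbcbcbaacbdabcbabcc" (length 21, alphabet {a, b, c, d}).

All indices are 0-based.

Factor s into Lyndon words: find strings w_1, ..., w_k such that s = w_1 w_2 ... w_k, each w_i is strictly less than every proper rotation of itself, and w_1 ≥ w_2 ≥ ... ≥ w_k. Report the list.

["adbbcbcb", "aacbdabcbabcc"]

emit factor 1: 'adbbcbcb' (i=0, period=8)
emit factor 2: 'aacbdabcbabcc' (i=8, period=13)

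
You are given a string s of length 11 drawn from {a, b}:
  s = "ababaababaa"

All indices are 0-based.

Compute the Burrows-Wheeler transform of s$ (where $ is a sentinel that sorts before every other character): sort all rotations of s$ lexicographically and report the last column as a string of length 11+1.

aabbbba$aaaa

rank  rotation      last
    0  $ababaababaa  a
    1  a$ababaababa  a
    2  aa$ababaabab  b
    3  aababaa$abab  b
    4  abaa$ababaab  b
    5  abaababaa$ab  b
    6  ababaa$ababa  a
    7  ababaababaa$  $
    8  baa$ababaaba  a
    9  baababaa$aba  a
   10  babaa$ababaa  a
   11  babaababaa$a  a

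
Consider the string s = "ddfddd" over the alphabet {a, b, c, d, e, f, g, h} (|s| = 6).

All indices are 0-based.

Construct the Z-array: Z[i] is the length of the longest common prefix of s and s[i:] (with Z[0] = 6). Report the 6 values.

[6, 1, 0, 2, 2, 1]

Z[0]=6
i=1: fresh scan; Z[1]=1 extend→box=[1,2)
i=2: fresh scan; Z[2]=0
i=3: fresh scan; Z[3]=2 extend→box=[3,5)
i=4: min(r-i=1, Z[1]=1)=1; Z[4]=2 extend→box=[4,6)
i=5: min(r-i=1, Z[1]=1)=1; Z[5]=1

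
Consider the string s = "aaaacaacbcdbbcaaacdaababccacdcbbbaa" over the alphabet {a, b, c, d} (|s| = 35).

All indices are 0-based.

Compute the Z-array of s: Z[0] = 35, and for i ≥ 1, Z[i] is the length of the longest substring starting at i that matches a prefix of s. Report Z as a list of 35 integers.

Z[0]=35
i=1: fresh scan; Z[1]=3 extend→box=[1,4)
i=2: min(r-i=2, Z[1]=3)=2; Z[2]=2
i=3: min(r-i=1, Z[2]=2)=1; Z[3]=1
i=4: fresh scan; Z[4]=0
i=5: fresh scan; Z[5]=2 extend→box=[5,7)
i=6: min(r-i=1, Z[1]=3)=1; Z[6]=1
i=7: fresh scan; Z[7]=0
i=8: fresh scan; Z[8]=0
i=9: fresh scan; Z[9]=0
i=10: fresh scan; Z[10]=0
i=11: fresh scan; Z[11]=0
i=12: fresh scan; Z[12]=0
i=13: fresh scan; Z[13]=0
i=14: fresh scan; Z[14]=3 extend→box=[14,17)
i=15: min(r-i=2, Z[1]=3)=2; Z[15]=2
i=16: min(r-i=1, Z[2]=2)=1; Z[16]=1
i=17: fresh scan; Z[17]=0
i=18: fresh scan; Z[18]=0
i=19: fresh scan; Z[19]=2 extend→box=[19,21)
i=20: min(r-i=1, Z[1]=3)=1; Z[20]=1
i=21: fresh scan; Z[21]=0
i=22: fresh scan; Z[22]=1 extend→box=[22,23)
i=23: fresh scan; Z[23]=0
i=24: fresh scan; Z[24]=0
i=25: fresh scan; Z[25]=0
i=26: fresh scan; Z[26]=1 extend→box=[26,27)
i=27: fresh scan; Z[27]=0
i=28: fresh scan; Z[28]=0
i=29: fresh scan; Z[29]=0
i=30: fresh scan; Z[30]=0
i=31: fresh scan; Z[31]=0
i=32: fresh scan; Z[32]=0
i=33: fresh scan; Z[33]=2 extend→box=[33,35)
i=34: min(r-i=1, Z[1]=3)=1; Z[34]=1

[35, 3, 2, 1, 0, 2, 1, 0, 0, 0, 0, 0, 0, 0, 3, 2, 1, 0, 0, 2, 1, 0, 1, 0, 0, 0, 1, 0, 0, 0, 0, 0, 0, 2, 1]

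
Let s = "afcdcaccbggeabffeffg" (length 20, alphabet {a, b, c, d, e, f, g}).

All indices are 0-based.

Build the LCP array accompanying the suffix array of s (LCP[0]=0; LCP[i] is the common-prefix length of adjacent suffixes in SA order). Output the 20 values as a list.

rank | idx | suffix
   0 |  12 | abffeffg
   1 |   5 | accbggeabffeffg
   2 |   0 | afcdcaccbggeabffeffg
   3 |  13 | bffeffg
   4 |   8 | bggeabffeffg
   5 |   4 | caccbggeabffeffg
   6 |   7 | cbggeabffeffg
   7 |   6 | ccbggeabffeffg
   8 |   2 | cdcaccbggeabffeffg
   9 |   3 | dcaccbggeabffeffg
  10 |  11 | eabffeffg
  11 |  16 | effg
  12 |   1 | fcdcaccbggeabffeffg
  13 |  15 | feffg
  14 |  14 | ffeffg
  15 |  17 | ffg
  16 |  18 | fg
  17 |  19 | g
  18 |  10 | geabffeffg
  19 |   9 | ggeabffeffg

SA = [12, 5, 0, 13, 8, 4, 7, 6, 2, 3, 11, 16, 1, 15, 14, 17, 18, 19, 10, 9]
i: (SA[i-1],SA[i]) lcp shared
  1: (12,5) 1 'a'
  2: (5,0) 1 'a'
  3: (0,13) 0 ''
  4: (13,8) 1 'b'
  5: (8,4) 0 ''
  6: (4,7) 1 'c'
  7: (7,6) 1 'c'
  8: (6,2) 1 'c'
  9: (2,3) 0 ''
  10: (3,11) 0 ''
  11: (11,16) 1 'e'
  12: (16,1) 0 ''
  13: (1,15) 1 'f'
  14: (15,14) 1 'f'
  15: (14,17) 2 'ff'
  16: (17,18) 1 'f'
  17: (18,19) 0 ''
  18: (19,10) 1 'g'
  19: (10,9) 1 'g'

[0, 1, 1, 0, 1, 0, 1, 1, 1, 0, 0, 1, 0, 1, 1, 2, 1, 0, 1, 1]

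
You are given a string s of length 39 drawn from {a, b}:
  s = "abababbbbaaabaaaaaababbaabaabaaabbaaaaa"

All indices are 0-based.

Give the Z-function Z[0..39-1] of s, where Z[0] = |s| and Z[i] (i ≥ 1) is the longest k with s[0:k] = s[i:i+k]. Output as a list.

[39, 0, 4, 0, 2, 0, 0, 0, 0, 1, 1, 3, 0, 1, 1, 1, 1, 1, 4, 0, 2, 0, 0, 1, 3, 0, 1, 3, 0, 1, 1, 2, 0, 0, 1, 1, 1, 1, 1]

Z[0]=39
i=1: fresh scan; Z[1]=0
i=2: fresh scan; Z[2]=4 extend→box=[2,6)
i=3: min(r-i=3, Z[1]=0)=0; Z[3]=0
i=4: min(r-i=2, Z[2]=4)=2; Z[4]=2
i=5: min(r-i=1, Z[3]=0)=0; Z[5]=0
i=6: fresh scan; Z[6]=0
i=7: fresh scan; Z[7]=0
i=8: fresh scan; Z[8]=0
i=9: fresh scan; Z[9]=1 extend→box=[9,10)
i=10: fresh scan; Z[10]=1 extend→box=[10,11)
i=11: fresh scan; Z[11]=3 extend→box=[11,14)
i=12: min(r-i=2, Z[1]=0)=0; Z[12]=0
i=13: min(r-i=1, Z[2]=4)=1; Z[13]=1
i=14: fresh scan; Z[14]=1 extend→box=[14,15)
i=15: fresh scan; Z[15]=1 extend→box=[15,16)
i=16: fresh scan; Z[16]=1 extend→box=[16,17)
i=17: fresh scan; Z[17]=1 extend→box=[17,18)
i=18: fresh scan; Z[18]=4 extend→box=[18,22)
i=19: min(r-i=3, Z[1]=0)=0; Z[19]=0
i=20: min(r-i=2, Z[2]=4)=2; Z[20]=2
i=21: min(r-i=1, Z[3]=0)=0; Z[21]=0
i=22: fresh scan; Z[22]=0
i=23: fresh scan; Z[23]=1 extend→box=[23,24)
i=24: fresh scan; Z[24]=3 extend→box=[24,27)
i=25: min(r-i=2, Z[1]=0)=0; Z[25]=0
i=26: min(r-i=1, Z[2]=4)=1; Z[26]=1
i=27: fresh scan; Z[27]=3 extend→box=[27,30)
i=28: min(r-i=2, Z[1]=0)=0; Z[28]=0
i=29: min(r-i=1, Z[2]=4)=1; Z[29]=1
i=30: fresh scan; Z[30]=1 extend→box=[30,31)
i=31: fresh scan; Z[31]=2 extend→box=[31,33)
i=32: min(r-i=1, Z[1]=0)=0; Z[32]=0
i=33: fresh scan; Z[33]=0
i=34: fresh scan; Z[34]=1 extend→box=[34,35)
i=35: fresh scan; Z[35]=1 extend→box=[35,36)
i=36: fresh scan; Z[36]=1 extend→box=[36,37)
i=37: fresh scan; Z[37]=1 extend→box=[37,38)
i=38: fresh scan; Z[38]=1 extend→box=[38,39)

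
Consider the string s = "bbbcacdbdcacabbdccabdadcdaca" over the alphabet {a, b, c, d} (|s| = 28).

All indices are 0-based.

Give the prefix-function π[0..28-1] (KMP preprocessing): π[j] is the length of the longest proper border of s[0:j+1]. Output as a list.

π[0] = 0
j=1 s[j]='b': π[1]=1 (border 'b')
j=2 s[j]='b': π[2]=2 (border 'bb')
j=3 s[j]='c': k: 2→1→0; π[3]=0 (border '')
j=4 s[j]='a': π[4]=0 (border '')
j=5 s[j]='c': π[5]=0 (border '')
j=6 s[j]='d': π[6]=0 (border '')
j=7 s[j]='b': π[7]=1 (border 'b')
j=8 s[j]='d': k: 1→0; π[8]=0 (border '')
j=9 s[j]='c': π[9]=0 (border '')
j=10 s[j]='a': π[10]=0 (border '')
j=11 s[j]='c': π[11]=0 (border '')
j=12 s[j]='a': π[12]=0 (border '')
j=13 s[j]='b': π[13]=1 (border 'b')
j=14 s[j]='b': π[14]=2 (border 'bb')
j=15 s[j]='d': k: 2→1→0; π[15]=0 (border '')
j=16 s[j]='c': π[16]=0 (border '')
j=17 s[j]='c': π[17]=0 (border '')
j=18 s[j]='a': π[18]=0 (border '')
j=19 s[j]='b': π[19]=1 (border 'b')
j=20 s[j]='d': k: 1→0; π[20]=0 (border '')
j=21 s[j]='a': π[21]=0 (border '')
j=22 s[j]='d': π[22]=0 (border '')
j=23 s[j]='c': π[23]=0 (border '')
j=24 s[j]='d': π[24]=0 (border '')
j=25 s[j]='a': π[25]=0 (border '')
j=26 s[j]='c': π[26]=0 (border '')
j=27 s[j]='a': π[27]=0 (border '')

[0, 1, 2, 0, 0, 0, 0, 1, 0, 0, 0, 0, 0, 1, 2, 0, 0, 0, 0, 1, 0, 0, 0, 0, 0, 0, 0, 0]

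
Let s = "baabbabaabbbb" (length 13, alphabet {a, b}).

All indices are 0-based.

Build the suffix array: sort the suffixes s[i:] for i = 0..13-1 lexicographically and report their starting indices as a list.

rank→(start, suffix):
  0 → (1, 'aabbabaabbbb')
  1 → (7, 'aabbbb')
  2 → (5, 'abaabbbb')
  3 → (2, 'abbabaabbbb')
  4 → (8, 'abbbb')
  5 → (12, 'b')
  6 → (0, 'baabbabaabbbb')
  7 → (6, 'baabbbb')
  8 → (4, 'babaabbbb')
  9 → (11, 'bb')
  10 → (3, 'bbabaabbbb')
  11 → (10, 'bbb')
  12 → (9, 'bbbb')

[1, 7, 5, 2, 8, 12, 0, 6, 4, 11, 3, 10, 9]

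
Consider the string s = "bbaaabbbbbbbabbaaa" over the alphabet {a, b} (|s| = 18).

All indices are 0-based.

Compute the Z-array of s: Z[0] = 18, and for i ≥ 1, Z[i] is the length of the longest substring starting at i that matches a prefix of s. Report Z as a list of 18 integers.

Z[0]=18
i=1: outside box; Z[1]=1 grow→box=[1,2)
i=2: outside box; Z[2]=0
i=3: outside box; Z[3]=0
i=4: outside box; Z[4]=0
i=5: outside box; Z[5]=2 grow→box=[5,7)
i=6: min(r-i=1, Z[1]=1)=1; Z[6]=2 grow→box=[6,8)
i=7: min(r-i=1, Z[1]=1)=1; Z[7]=2 grow→box=[7,9)
i=8: min(r-i=1, Z[1]=1)=1; Z[8]=2 grow→box=[8,10)
i=9: min(r-i=1, Z[1]=1)=1; Z[9]=2 grow→box=[9,11)
i=10: min(r-i=1, Z[1]=1)=1; Z[10]=3 grow→box=[10,13)
i=11: min(r-i=2, Z[1]=1)=1; Z[11]=1
i=12: min(r-i=1, Z[2]=0)=0; Z[12]=0
i=13: outside box; Z[13]=5 grow→box=[13,18)
i=14: min(r-i=4, Z[1]=1)=1; Z[14]=1
i=15: min(r-i=3, Z[2]=0)=0; Z[15]=0
i=16: min(r-i=2, Z[3]=0)=0; Z[16]=0
i=17: min(r-i=1, Z[4]=0)=0; Z[17]=0

[18, 1, 0, 0, 0, 2, 2, 2, 2, 2, 3, 1, 0, 5, 1, 0, 0, 0]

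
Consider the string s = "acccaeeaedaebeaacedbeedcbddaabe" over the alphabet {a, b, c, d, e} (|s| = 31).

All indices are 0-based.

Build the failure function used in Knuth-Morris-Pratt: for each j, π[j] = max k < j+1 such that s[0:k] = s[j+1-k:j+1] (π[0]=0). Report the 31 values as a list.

π[0] = 0
j=1 s[j]='c': π[1]=0 (border '')
j=2 s[j]='c': π[2]=0 (border '')
j=3 s[j]='c': π[3]=0 (border '')
j=4 s[j]='a': π[4]=1 (border 'a')
j=5 s[j]='e': k: 1→0; π[5]=0 (border '')
j=6 s[j]='e': π[6]=0 (border '')
j=7 s[j]='a': π[7]=1 (border 'a')
j=8 s[j]='e': k: 1→0; π[8]=0 (border '')
j=9 s[j]='d': π[9]=0 (border '')
j=10 s[j]='a': π[10]=1 (border 'a')
j=11 s[j]='e': k: 1→0; π[11]=0 (border '')
j=12 s[j]='b': π[12]=0 (border '')
j=13 s[j]='e': π[13]=0 (border '')
j=14 s[j]='a': π[14]=1 (border 'a')
j=15 s[j]='a': k: 1→0; π[15]=1 (border 'a')
j=16 s[j]='c': π[16]=2 (border 'ac')
j=17 s[j]='e': k: 2→0; π[17]=0 (border '')
j=18 s[j]='d': π[18]=0 (border '')
j=19 s[j]='b': π[19]=0 (border '')
j=20 s[j]='e': π[20]=0 (border '')
j=21 s[j]='e': π[21]=0 (border '')
j=22 s[j]='d': π[22]=0 (border '')
j=23 s[j]='c': π[23]=0 (border '')
j=24 s[j]='b': π[24]=0 (border '')
j=25 s[j]='d': π[25]=0 (border '')
j=26 s[j]='d': π[26]=0 (border '')
j=27 s[j]='a': π[27]=1 (border 'a')
j=28 s[j]='a': k: 1→0; π[28]=1 (border 'a')
j=29 s[j]='b': k: 1→0; π[29]=0 (border '')
j=30 s[j]='e': π[30]=0 (border '')

[0, 0, 0, 0, 1, 0, 0, 1, 0, 0, 1, 0, 0, 0, 1, 1, 2, 0, 0, 0, 0, 0, 0, 0, 0, 0, 0, 1, 1, 0, 0]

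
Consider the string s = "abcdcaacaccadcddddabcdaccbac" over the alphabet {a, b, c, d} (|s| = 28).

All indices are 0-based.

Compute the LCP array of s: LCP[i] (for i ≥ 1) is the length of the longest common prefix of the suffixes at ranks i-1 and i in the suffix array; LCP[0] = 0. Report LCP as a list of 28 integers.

rank→(start, suffix):
  0 → (5, 'aacaccadcddddabcdaccbac')
  1 → (18, 'abcdaccbac')
  2 → (0, 'abcdcaacaccadcddddabcdaccbac')
  3 → (26, 'ac')
  4 → (6, 'acaccadcddddabcdaccbac')
  5 → (8, 'accadcddddabcdaccbac')
  6 → (22, 'accbac')
  7 → (11, 'adcddddabcdaccbac')
  8 → (25, 'bac')
  9 → (19, 'bcdaccbac')
  10 → (1, 'bcdcaacaccadcddddabcdaccbac')
  11 → (27, 'c')
  12 → (4, 'caacaccadcddddabcdaccbac')
  13 → (7, 'caccadcddddabcdaccbac')
  14 → (10, 'cadcddddabcdaccbac')
  15 → (24, 'cbac')
  16 → (9, 'ccadcddddabcdaccbac')
  17 → (23, 'ccbac')
  18 → (20, 'cdaccbac')
  19 → (2, 'cdcaacaccadcddddabcdaccbac')
  20 → (13, 'cddddabcdaccbac')
  21 → (17, 'dabcdaccbac')
  22 → (21, 'daccbac')
  23 → (3, 'dcaacaccadcddddabcdaccbac')
  24 → (12, 'dcddddabcdaccbac')
  25 → (16, 'ddabcdaccbac')
  26 → (15, 'dddabcdaccbac')
  27 → (14, 'ddddabcdaccbac')

SA = [5, 18, 0, 26, 6, 8, 22, 11, 25, 19, 1, 27, 4, 7, 10, 24, 9, 23, 20, 2, 13, 17, 21, 3, 12, 16, 15, 14]
rank  pair      lcp
   1  s[5:],s[18:]  1  'a'
   2  s[18:],s[0:]  4  'abcd'
   3  s[0:],s[26:]  1  'a'
   4  s[26:],s[6:]  2  'ac'
   5  s[6:],s[8:]  2  'ac'
   6  s[8:],s[22:]  3  'acc'
   7  s[22:],s[11:]  1  'a'
   8  s[11:],s[25:]  0  ''
   9  s[25:],s[19:]  1  'b'
  10  s[19:],s[1:]  3  'bcd'
  11  s[1:],s[27:]  0  ''
  12  s[27:],s[4:]  1  'c'
  13  s[4:],s[7:]  2  'ca'
  14  s[7:],s[10:]  2  'ca'
  15  s[10:],s[24:]  1  'c'
  16  s[24:],s[9:]  1  'c'
  17  s[9:],s[23:]  2  'cc'
  18  s[23:],s[20:]  1  'c'
  19  s[20:],s[2:]  2  'cd'
  20  s[2:],s[13:]  2  'cd'
  21  s[13:],s[17:]  0  ''
  22  s[17:],s[21:]  2  'da'
  23  s[21:],s[3:]  1  'd'
  24  s[3:],s[12:]  2  'dc'
  25  s[12:],s[16:]  1  'd'
  26  s[16:],s[15:]  2  'dd'
  27  s[15:],s[14:]  3  'ddd'

[0, 1, 4, 1, 2, 2, 3, 1, 0, 1, 3, 0, 1, 2, 2, 1, 1, 2, 1, 2, 2, 0, 2, 1, 2, 1, 2, 3]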